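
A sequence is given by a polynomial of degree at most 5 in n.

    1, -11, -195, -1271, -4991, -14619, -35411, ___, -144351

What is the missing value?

Using the first 7 terms:
-12, -184, -1076, -3720, -9628, -20792
-172, -892, -2644, -5908, -11164
-720, -1752, -3264, -5256
-1032, -1512, -1992
-480, -480
Constant fifth difference = -480.
Extend forward: -1992 − 480 = -2472;  -5256 − 2472 = -7728;  -11164 − 7728 = -18892;  -20792 − 18892 = -39684;  -35411 − 39684 = -75095

-75095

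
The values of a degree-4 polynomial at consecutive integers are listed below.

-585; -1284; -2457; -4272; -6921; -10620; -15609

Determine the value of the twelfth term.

-69984

First differences: -699 , -1173 , -1815 , -2649 , -3699 , -4989
Second differences: -474 , -642 , -834 , -1050 , -1290
Third differences: -168 , -192 , -216 , -240
Fourth differences: -24 , -24 , -24
Fourth differences constant at -24.
-240 − 24 = -264;  -1290 − 264 = -1554;  -4989 − 1554 = -6543;  -15609 − 6543 = -22152
-264 − 24 = -288;  -1554 − 288 = -1842;  -6543 − 1842 = -8385;  -22152 − 8385 = -30537
-288 − 24 = -312;  -1842 − 312 = -2154;  -8385 − 2154 = -10539;  -30537 − 10539 = -41076
-312 − 24 = -336;  -2154 − 336 = -2490;  -10539 − 2490 = -13029;  -41076 − 13029 = -54105
-336 − 24 = -360;  -2490 − 360 = -2850;  -13029 − 2850 = -15879;  -54105 − 15879 = -69984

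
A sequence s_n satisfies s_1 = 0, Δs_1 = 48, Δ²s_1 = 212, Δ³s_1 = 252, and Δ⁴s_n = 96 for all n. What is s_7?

Build the table forward from the leading diagonal:
D4: 96, 96, 96, 96, 96, 96, 96
D3: 252, 348, 444, 540, 636, 732, 828
D2: 212, 464, 812, 1256, 1796, 2432, 3164
D1: 48, 260, 724, 1536, 2792, 4588, 7020
s: 0, 48, 308, 1032, 2568, 5360, 9948

9948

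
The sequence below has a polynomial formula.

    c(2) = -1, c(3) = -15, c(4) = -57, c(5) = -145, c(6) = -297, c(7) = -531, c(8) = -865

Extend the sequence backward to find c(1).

3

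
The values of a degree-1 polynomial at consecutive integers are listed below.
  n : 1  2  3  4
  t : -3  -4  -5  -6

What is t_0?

-2

D1: -1, -1, -1
The first differences are constant at -1.
Work back: -3 + 1 = -2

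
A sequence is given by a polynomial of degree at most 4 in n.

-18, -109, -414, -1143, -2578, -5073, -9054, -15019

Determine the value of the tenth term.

D1: -91, -305, -729, -1435, -2495, -3981, -5965
D2: -214, -424, -706, -1060, -1486, -1984
D3: -210, -282, -354, -426, -498
D4: -72, -72, -72, -72
Fourth differences constant at -72.
-498 − 72 = -570;  -1984 − 570 = -2554;  -5965 − 2554 = -8519;  -15019 − 8519 = -23538
-570 − 72 = -642;  -2554 − 642 = -3196;  -8519 − 3196 = -11715;  -23538 − 11715 = -35253

-35253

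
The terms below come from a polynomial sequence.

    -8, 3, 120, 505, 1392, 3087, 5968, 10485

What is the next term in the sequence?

First differences: 11, 117, 385, 887, 1695, 2881, 4517
Second differences: 106, 268, 502, 808, 1186, 1636
Third differences: 162, 234, 306, 378, 450
Fourth differences: 72, 72, 72, 72
The fourth differences are constant (72).
450 + 72 = 522;  1636 + 522 = 2158;  4517 + 2158 = 6675;  10485 + 6675 = 17160

17160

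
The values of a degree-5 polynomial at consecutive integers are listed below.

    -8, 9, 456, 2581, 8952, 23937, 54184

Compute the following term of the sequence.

First differences: 17, 447, 2125, 6371, 14985, 30247
Second differences: 430, 1678, 4246, 8614, 15262
Third differences: 1248, 2568, 4368, 6648
Fourth differences: 1320, 1800, 2280
Fifth differences: 480, 480
Fifth differences constant at 480.
2280 + 480 = 2760;  6648 + 2760 = 9408;  15262 + 9408 = 24670;  30247 + 24670 = 54917;  54184 + 54917 = 109101

109101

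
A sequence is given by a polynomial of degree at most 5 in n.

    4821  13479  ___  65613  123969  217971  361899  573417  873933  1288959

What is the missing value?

31647

Using the last 7 terms:
D1: 58356, 94002, 143928, 211518, 300516, 415026
D2: 35646, 49926, 67590, 88998, 114510
D3: 14280, 17664, 21408, 25512
D4: 3384, 3744, 4104
D5: 360, 360
Constant fifth difference = 360.
Extend backward: 3384 − 360 = 3024;  14280 − 3024 = 11256;  35646 − 11256 = 24390;  58356 − 24390 = 33966;  65613 − 33966 = 31647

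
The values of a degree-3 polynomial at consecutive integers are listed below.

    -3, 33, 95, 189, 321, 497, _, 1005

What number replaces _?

Using the first 6 terms:
First differences: 36  62  94  132  176
Second differences: 26  32  38  44
Third differences: 6  6  6
Constant third difference = 6.
Extend forward: 44 + 6 = 50;  176 + 50 = 226;  497 + 226 = 723

723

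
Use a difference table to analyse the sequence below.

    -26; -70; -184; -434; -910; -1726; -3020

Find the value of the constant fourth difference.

-24

Δ: -44, -114, -250, -476, -816, -1294
Δ²: -70, -136, -226, -340, -478
Δ³: -66, -90, -114, -138
Δ⁴: -24, -24, -24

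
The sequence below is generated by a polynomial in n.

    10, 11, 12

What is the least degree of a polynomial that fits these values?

1

First differences: 1, 1
The first differences are constant, so the polynomial has degree 1.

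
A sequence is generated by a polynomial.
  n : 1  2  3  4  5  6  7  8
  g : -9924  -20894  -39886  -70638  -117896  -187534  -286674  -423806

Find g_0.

-4126

-10970, -18992, -30752, -47258, -69638, -99140, -137132
-8022, -11760, -16506, -22380, -29502, -37992
-3738, -4746, -5874, -7122, -8490
-1008, -1128, -1248, -1368
-120, -120, -120
The fifth differences are constant at -120.
Work back: -1008 + 120 = -888;  -3738 + 888 = -2850;  -8022 + 2850 = -5172;  -10970 + 5172 = -5798;  -9924 + 5798 = -4126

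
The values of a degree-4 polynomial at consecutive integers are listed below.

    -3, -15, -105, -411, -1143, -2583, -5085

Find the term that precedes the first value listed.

First differences: -12  -90  -306  -732  -1440  -2502
Second differences: -78  -216  -426  -708  -1062
Third differences: -138  -210  -282  -354
Fourth differences: -72  -72  -72
The fourth differences are constant at -72.
Work back: -138 + 72 = -66;  -78 + 66 = -12;  -12 + 12 = 0;  -3 + 0 = -3

-3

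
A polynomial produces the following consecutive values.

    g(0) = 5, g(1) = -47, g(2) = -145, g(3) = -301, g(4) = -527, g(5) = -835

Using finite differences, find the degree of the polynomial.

3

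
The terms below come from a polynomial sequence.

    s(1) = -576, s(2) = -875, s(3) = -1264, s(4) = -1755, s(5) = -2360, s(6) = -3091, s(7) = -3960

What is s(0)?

-355

Δ: -299  -389  -491  -605  -731  -869
Δ²: -90  -102  -114  -126  -138
Δ³: -12  -12  -12  -12
The third differences are constant at -12.
Work back: -90 + 12 = -78;  -299 + 78 = -221;  -576 + 221 = -355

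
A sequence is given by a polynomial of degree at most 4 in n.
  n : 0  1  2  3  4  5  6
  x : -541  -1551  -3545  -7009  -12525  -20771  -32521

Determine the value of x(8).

Δ: -1010 , -1994 , -3464 , -5516 , -8246 , -11750
Δ²: -984 , -1470 , -2052 , -2730 , -3504
Δ³: -486 , -582 , -678 , -774
Δ⁴: -96 , -96 , -96
Fourth differences constant at -96.
-774 − 96 = -870;  -3504 − 870 = -4374;  -11750 − 4374 = -16124;  -32521 − 16124 = -48645
-870 − 96 = -966;  -4374 − 966 = -5340;  -16124 − 5340 = -21464;  -48645 − 21464 = -70109

-70109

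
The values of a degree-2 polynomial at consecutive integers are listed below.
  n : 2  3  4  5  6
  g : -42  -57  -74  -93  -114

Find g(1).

D1: -15  -17  -19  -21
D2: -2  -2  -2
The second differences are constant at -2.
Work back: -15 + 2 = -13;  -42 + 13 = -29

-29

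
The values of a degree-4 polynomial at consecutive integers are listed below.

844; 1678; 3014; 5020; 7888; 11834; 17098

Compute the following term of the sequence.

23944

D1: 834, 1336, 2006, 2868, 3946, 5264
D2: 502, 670, 862, 1078, 1318
D3: 168, 192, 216, 240
D4: 24, 24, 24
Constant fourth difference = 24, so extend:
240 + 24 = 264;  1318 + 264 = 1582;  5264 + 1582 = 6846;  17098 + 6846 = 23944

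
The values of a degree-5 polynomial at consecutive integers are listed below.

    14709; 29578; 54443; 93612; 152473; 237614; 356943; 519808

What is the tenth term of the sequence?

1021458

First differences: 14869, 24865, 39169, 58861, 85141, 119329, 162865
Second differences: 9996, 14304, 19692, 26280, 34188, 43536
Third differences: 4308, 5388, 6588, 7908, 9348
Fourth differences: 1080, 1200, 1320, 1440
Fifth differences: 120, 120, 120
The fifth differences are constant (120).
1440 + 120 = 1560;  9348 + 1560 = 10908;  43536 + 10908 = 54444;  162865 + 54444 = 217309;  519808 + 217309 = 737117
1560 + 120 = 1680;  10908 + 1680 = 12588;  54444 + 12588 = 67032;  217309 + 67032 = 284341;  737117 + 284341 = 1021458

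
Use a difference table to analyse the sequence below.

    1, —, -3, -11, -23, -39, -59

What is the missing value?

1

Using the last 5 terms:
Δ: -8  -12  -16  -20
Δ²: -4  -4  -4
Constant second difference = -4.
Extend backward: -8 + 4 = -4;  -3 + 4 = 1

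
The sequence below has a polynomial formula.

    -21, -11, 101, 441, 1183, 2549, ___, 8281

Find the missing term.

Using the first 6 terms:
Δ: 10, 112, 340, 742, 1366
Δ²: 102, 228, 402, 624
Δ³: 126, 174, 222
Δ⁴: 48, 48
Constant fourth difference = 48.
Extend forward: 222 + 48 = 270;  624 + 270 = 894;  1366 + 894 = 2260;  2549 + 2260 = 4809

4809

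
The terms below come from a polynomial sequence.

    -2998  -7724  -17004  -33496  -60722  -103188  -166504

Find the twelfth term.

-1084584

D1: -4726, -9280, -16492, -27226, -42466, -63316
D2: -4554, -7212, -10734, -15240, -20850
D3: -2658, -3522, -4506, -5610
D4: -864, -984, -1104
D5: -120, -120
Constant fifth difference = -120, so extend:
-1104 − 120 = -1224;  -5610 − 1224 = -6834;  -20850 − 6834 = -27684;  -63316 − 27684 = -91000;  -166504 − 91000 = -257504
-1224 − 120 = -1344;  -6834 − 1344 = -8178;  -27684 − 8178 = -35862;  -91000 − 35862 = -126862;  -257504 − 126862 = -384366
-1344 − 120 = -1464;  -8178 − 1464 = -9642;  -35862 − 9642 = -45504;  -126862 − 45504 = -172366;  -384366 − 172366 = -556732
-1464 − 120 = -1584;  -9642 − 1584 = -11226;  -45504 − 11226 = -56730;  -172366 − 56730 = -229096;  -556732 − 229096 = -785828
-1584 − 120 = -1704;  -11226 − 1704 = -12930;  -56730 − 12930 = -69660;  -229096 − 69660 = -298756;  -785828 − 298756 = -1084584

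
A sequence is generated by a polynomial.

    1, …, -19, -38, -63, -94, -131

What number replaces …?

Using the last 5 terms:
-19  -25  -31  -37
-6  -6  -6
Constant second difference = -6.
Extend backward: -19 + 6 = -13;  -19 + 13 = -6

-6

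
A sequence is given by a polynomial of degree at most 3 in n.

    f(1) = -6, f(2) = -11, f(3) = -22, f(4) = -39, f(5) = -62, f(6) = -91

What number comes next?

-126

D1: -5, -11, -17, -23, -29
D2: -6, -6, -6, -6
The second differences are constant (-6).
-29 − 6 = -35;  -91 − 35 = -126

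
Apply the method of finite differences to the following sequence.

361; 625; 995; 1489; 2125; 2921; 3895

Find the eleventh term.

First differences: 264, 370, 494, 636, 796, 974
Second differences: 106, 124, 142, 160, 178
Third differences: 18, 18, 18, 18
The third differences are constant (18).
178 + 18 = 196;  974 + 196 = 1170;  3895 + 1170 = 5065
196 + 18 = 214;  1170 + 214 = 1384;  5065 + 1384 = 6449
214 + 18 = 232;  1384 + 232 = 1616;  6449 + 1616 = 8065
232 + 18 = 250;  1616 + 250 = 1866;  8065 + 1866 = 9931

9931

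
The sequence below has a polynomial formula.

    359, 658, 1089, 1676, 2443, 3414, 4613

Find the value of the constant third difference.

First differences: 299, 431, 587, 767, 971, 1199
Second differences: 132, 156, 180, 204, 228
Third differences: 24, 24, 24, 24

24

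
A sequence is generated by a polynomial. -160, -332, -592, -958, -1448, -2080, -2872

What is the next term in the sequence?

-3842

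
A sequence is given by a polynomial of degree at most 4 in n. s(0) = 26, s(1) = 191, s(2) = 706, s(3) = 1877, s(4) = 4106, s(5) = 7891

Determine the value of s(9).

51911

Δ: 165, 515, 1171, 2229, 3785
Δ²: 350, 656, 1058, 1556
Δ³: 306, 402, 498
Δ⁴: 96, 96
Constant fourth difference = 96, so extend:
498 + 96 = 594;  1556 + 594 = 2150;  3785 + 2150 = 5935;  7891 + 5935 = 13826
594 + 96 = 690;  2150 + 690 = 2840;  5935 + 2840 = 8775;  13826 + 8775 = 22601
690 + 96 = 786;  2840 + 786 = 3626;  8775 + 3626 = 12401;  22601 + 12401 = 35002
786 + 96 = 882;  3626 + 882 = 4508;  12401 + 4508 = 16909;  35002 + 16909 = 51911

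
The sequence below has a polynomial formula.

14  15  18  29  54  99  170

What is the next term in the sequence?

First differences: 1  3  11  25  45  71
Second differences: 2  8  14  20  26
Third differences: 6  6  6  6
Constant third difference = 6, so extend:
26 + 6 = 32;  71 + 32 = 103;  170 + 103 = 273

273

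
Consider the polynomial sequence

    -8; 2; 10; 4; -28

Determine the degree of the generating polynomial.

D1: 10, 8, -6, -32
D2: -2, -14, -26
D3: -12, -12
The third differences are constant, so the polynomial has degree 3.

3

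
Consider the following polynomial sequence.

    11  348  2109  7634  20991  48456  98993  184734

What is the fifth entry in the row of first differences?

Δ: 337, 1761, 5525, 13357, 27465, 50537, 85741
Δ²: 1424, 3764, 7832, 14108, 23072, 35204
Δ³: 2340, 4068, 6276, 8964, 12132
Δ⁴: 1728, 2208, 2688, 3168
Δ⁵: 480, 480, 480

27465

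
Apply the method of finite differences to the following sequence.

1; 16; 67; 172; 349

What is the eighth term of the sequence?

1492

15 , 51 , 105 , 177
36 , 54 , 72
18 , 18
The third differences are constant (18).
72 + 18 = 90;  177 + 90 = 267;  349 + 267 = 616
90 + 18 = 108;  267 + 108 = 375;  616 + 375 = 991
108 + 18 = 126;  375 + 126 = 501;  991 + 501 = 1492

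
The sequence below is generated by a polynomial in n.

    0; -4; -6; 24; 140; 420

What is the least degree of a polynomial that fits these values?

4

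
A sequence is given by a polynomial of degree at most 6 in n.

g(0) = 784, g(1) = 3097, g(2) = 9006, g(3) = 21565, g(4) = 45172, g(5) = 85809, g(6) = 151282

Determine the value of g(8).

398520

Δ: 2313  5909  12559  23607  40637  65473
Δ²: 3596  6650  11048  17030  24836
Δ³: 3054  4398  5982  7806
Δ⁴: 1344  1584  1824
Δ⁵: 240  240
Constant fifth difference = 240, so extend:
1824 + 240 = 2064;  7806 + 2064 = 9870;  24836 + 9870 = 34706;  65473 + 34706 = 100179;  151282 + 100179 = 251461
2064 + 240 = 2304;  9870 + 2304 = 12174;  34706 + 12174 = 46880;  100179 + 46880 = 147059;  251461 + 147059 = 398520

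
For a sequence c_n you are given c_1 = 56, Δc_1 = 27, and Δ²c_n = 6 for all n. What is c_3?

116

Build the table forward from the leading diagonal:
Δ²: 6, 6, 6
Δ: 27, 33, 39
c: 56, 83, 116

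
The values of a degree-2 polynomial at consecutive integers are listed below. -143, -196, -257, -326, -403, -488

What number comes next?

-581

First differences: -53  -61  -69  -77  -85
Second differences: -8  -8  -8  -8
Constant second difference = -8, so extend:
-85 − 8 = -93;  -488 − 93 = -581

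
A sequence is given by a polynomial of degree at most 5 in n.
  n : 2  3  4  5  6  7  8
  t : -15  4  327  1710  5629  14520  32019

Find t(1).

-6

Δ: 19  323  1383  3919  8891  17499
Δ²: 304  1060  2536  4972  8608
Δ³: 756  1476  2436  3636
Δ⁴: 720  960  1200
Δ⁵: 240  240
The fifth differences are constant at 240.
Work back: 720 − 240 = 480;  756 − 480 = 276;  304 − 276 = 28;  19 − 28 = -9;  -15 + 9 = -6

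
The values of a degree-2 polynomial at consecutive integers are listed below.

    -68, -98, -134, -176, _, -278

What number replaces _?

-224

Using the first 4 terms:
-30, -36, -42
-6, -6
Constant second difference = -6.
Extend forward: -42 − 6 = -48;  -176 − 48 = -224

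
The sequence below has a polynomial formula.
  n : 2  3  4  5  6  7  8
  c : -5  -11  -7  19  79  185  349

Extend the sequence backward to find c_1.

-1

Δ: -6, 4, 26, 60, 106, 164
Δ²: 10, 22, 34, 46, 58
Δ³: 12, 12, 12, 12
The third differences are constant at 12.
Work back: 10 − 12 = -2;  -6 + 2 = -4;  -5 + 4 = -1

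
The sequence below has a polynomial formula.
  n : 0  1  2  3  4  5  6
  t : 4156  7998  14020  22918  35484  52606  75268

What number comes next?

104550

3842 , 6022 , 8898 , 12566 , 17122 , 22662
2180 , 2876 , 3668 , 4556 , 5540
696 , 792 , 888 , 984
96 , 96 , 96
Fourth differences constant at 96.
984 + 96 = 1080;  5540 + 1080 = 6620;  22662 + 6620 = 29282;  75268 + 29282 = 104550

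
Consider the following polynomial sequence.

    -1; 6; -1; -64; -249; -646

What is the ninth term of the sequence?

Δ: 7  -7  -63  -185  -397
Δ²: -14  -56  -122  -212
Δ³: -42  -66  -90
Δ⁴: -24  -24
Fourth differences constant at -24.
-90 − 24 = -114;  -212 − 114 = -326;  -397 − 326 = -723;  -646 − 723 = -1369
-114 − 24 = -138;  -326 − 138 = -464;  -723 − 464 = -1187;  -1369 − 1187 = -2556
-138 − 24 = -162;  -464 − 162 = -626;  -1187 − 626 = -1813;  -2556 − 1813 = -4369

-4369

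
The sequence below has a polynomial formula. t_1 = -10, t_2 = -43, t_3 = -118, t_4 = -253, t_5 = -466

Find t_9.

D1: -33  -75  -135  -213
D2: -42  -60  -78
D3: -18  -18
Third differences constant at -18.
-78 − 18 = -96;  -213 − 96 = -309;  -466 − 309 = -775
-96 − 18 = -114;  -309 − 114 = -423;  -775 − 423 = -1198
-114 − 18 = -132;  -423 − 132 = -555;  -1198 − 555 = -1753
-132 − 18 = -150;  -555 − 150 = -705;  -1753 − 705 = -2458

-2458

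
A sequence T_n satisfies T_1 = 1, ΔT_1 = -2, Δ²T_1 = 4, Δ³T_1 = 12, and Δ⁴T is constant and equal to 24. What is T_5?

Build the table forward from the leading diagonal:
Fourth differences: 24, 24, 24, 24, 24
Third differences: 12, 36, 60, 84, 108
Second differences: 4, 16, 52, 112, 196
First differences: -2, 2, 18, 70, 182
T: 1, -1, 1, 19, 89

89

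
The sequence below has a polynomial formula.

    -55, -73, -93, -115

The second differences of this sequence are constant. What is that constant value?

D1: -18, -20, -22
D2: -2, -2

-2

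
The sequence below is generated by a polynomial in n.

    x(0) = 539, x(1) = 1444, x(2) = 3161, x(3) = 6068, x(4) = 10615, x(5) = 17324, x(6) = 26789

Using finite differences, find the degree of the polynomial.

4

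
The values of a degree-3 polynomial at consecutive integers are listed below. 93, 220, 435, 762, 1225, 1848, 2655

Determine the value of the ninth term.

4917

127, 215, 327, 463, 623, 807
88, 112, 136, 160, 184
24, 24, 24, 24
Third differences constant at 24.
184 + 24 = 208;  807 + 208 = 1015;  2655 + 1015 = 3670
208 + 24 = 232;  1015 + 232 = 1247;  3670 + 1247 = 4917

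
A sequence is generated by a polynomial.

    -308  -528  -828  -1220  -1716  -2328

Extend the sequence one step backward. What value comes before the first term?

-156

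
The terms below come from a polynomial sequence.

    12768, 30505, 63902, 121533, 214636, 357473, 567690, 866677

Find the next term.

1279928

D1: 17737, 33397, 57631, 93103, 142837, 210217, 298987
D2: 15660, 24234, 35472, 49734, 67380, 88770
D3: 8574, 11238, 14262, 17646, 21390
D4: 2664, 3024, 3384, 3744
D5: 360, 360, 360
Fifth differences constant at 360.
3744 + 360 = 4104;  21390 + 4104 = 25494;  88770 + 25494 = 114264;  298987 + 114264 = 413251;  866677 + 413251 = 1279928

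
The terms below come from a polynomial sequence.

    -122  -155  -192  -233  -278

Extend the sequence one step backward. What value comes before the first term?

D1: -33  -37  -41  -45
D2: -4  -4  -4
The second differences are constant at -4.
Work back: -33 + 4 = -29;  -122 + 29 = -93

-93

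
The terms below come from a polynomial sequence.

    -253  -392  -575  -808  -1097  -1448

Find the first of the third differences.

-6

Δ: -139, -183, -233, -289, -351
Δ²: -44, -50, -56, -62
Δ³: -6, -6, -6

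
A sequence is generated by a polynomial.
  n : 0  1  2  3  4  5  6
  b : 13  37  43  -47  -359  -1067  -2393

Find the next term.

D1: 24  6  -90  -312  -708  -1326
D2: -18  -96  -222  -396  -618
D3: -78  -126  -174  -222
D4: -48  -48  -48
Constant fourth difference = -48, so extend:
-222 − 48 = -270;  -618 − 270 = -888;  -1326 − 888 = -2214;  -2393 − 2214 = -4607

-4607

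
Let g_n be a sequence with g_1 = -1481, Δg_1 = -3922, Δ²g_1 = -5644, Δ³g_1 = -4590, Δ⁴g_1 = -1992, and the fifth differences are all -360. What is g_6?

-133751

Build the table forward from the leading diagonal:
Fifth differences: -360  -360  -360  -360  -360  -360
Fourth differences: -1992  -2352  -2712  -3072  -3432  -3792
Third differences: -4590  -6582  -8934  -11646  -14718  -18150
Second differences: -5644  -10234  -16816  -25750  -37396  -52114
First differences: -3922  -9566  -19800  -36616  -62366  -99762
g: -1481  -5403  -14969  -34769  -71385  -133751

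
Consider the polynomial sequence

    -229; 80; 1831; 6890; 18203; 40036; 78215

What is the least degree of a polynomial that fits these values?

5

309, 1751, 5059, 11313, 21833, 38179
1442, 3308, 6254, 10520, 16346
1866, 2946, 4266, 5826
1080, 1320, 1560
240, 240
The fifth differences are constant, so the polynomial has degree 5.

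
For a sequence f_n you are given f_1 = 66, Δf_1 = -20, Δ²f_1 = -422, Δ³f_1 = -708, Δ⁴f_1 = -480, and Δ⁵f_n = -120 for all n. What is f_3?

Build the table forward from the leading diagonal:
D5: -120  -120  -120
D4: -480  -600  -720
D3: -708  -1188  -1788
D2: -422  -1130  -2318
D1: -20  -442  -1572
f: 66  46  -396

-396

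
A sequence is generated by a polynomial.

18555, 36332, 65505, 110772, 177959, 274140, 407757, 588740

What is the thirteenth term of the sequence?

2670975

Δ: 17777, 29173, 45267, 67187, 96181, 133617, 180983
Δ²: 11396, 16094, 21920, 28994, 37436, 47366
Δ³: 4698, 5826, 7074, 8442, 9930
Δ⁴: 1128, 1248, 1368, 1488
Δ⁵: 120, 120, 120
The fifth differences are constant (120).
1488 + 120 = 1608;  9930 + 1608 = 11538;  47366 + 11538 = 58904;  180983 + 58904 = 239887;  588740 + 239887 = 828627
1608 + 120 = 1728;  11538 + 1728 = 13266;  58904 + 13266 = 72170;  239887 + 72170 = 312057;  828627 + 312057 = 1140684
1728 + 120 = 1848;  13266 + 1848 = 15114;  72170 + 15114 = 87284;  312057 + 87284 = 399341;  1140684 + 399341 = 1540025
1848 + 120 = 1968;  15114 + 1968 = 17082;  87284 + 17082 = 104366;  399341 + 104366 = 503707;  1540025 + 503707 = 2043732
1968 + 120 = 2088;  17082 + 2088 = 19170;  104366 + 19170 = 123536;  503707 + 123536 = 627243;  2043732 + 627243 = 2670975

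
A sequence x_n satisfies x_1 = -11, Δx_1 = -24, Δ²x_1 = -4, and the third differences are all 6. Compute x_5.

-107

Build the table forward from the leading diagonal:
D3: 6, 6, 6, 6, 6
D2: -4, 2, 8, 14, 20
D1: -24, -28, -26, -18, -4
x: -11, -35, -63, -89, -107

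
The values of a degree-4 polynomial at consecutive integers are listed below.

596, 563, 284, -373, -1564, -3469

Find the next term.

D1: -33, -279, -657, -1191, -1905
D2: -246, -378, -534, -714
D3: -132, -156, -180
D4: -24, -24
The fourth differences are constant (-24).
-180 − 24 = -204;  -714 − 204 = -918;  -1905 − 918 = -2823;  -3469 − 2823 = -6292

-6292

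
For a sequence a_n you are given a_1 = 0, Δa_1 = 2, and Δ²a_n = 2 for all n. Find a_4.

12

Build the table forward from the leading diagonal:
Second differences: 2  2  2  2
First differences: 2  4  6  8
a: 0  2  6  12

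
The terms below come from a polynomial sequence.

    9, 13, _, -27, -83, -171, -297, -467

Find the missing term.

Using the last 5 terms:
D1: -56, -88, -126, -170
D2: -32, -38, -44
D3: -6, -6
Constant third difference = -6.
Extend backward: -32 + 6 = -26;  -56 + 26 = -30;  -27 + 30 = 3

3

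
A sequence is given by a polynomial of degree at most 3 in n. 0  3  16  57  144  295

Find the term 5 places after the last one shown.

2640

D1: 3 , 13 , 41 , 87 , 151
D2: 10 , 28 , 46 , 64
D3: 18 , 18 , 18
Constant third difference = 18, so extend:
64 + 18 = 82;  151 + 82 = 233;  295 + 233 = 528
82 + 18 = 100;  233 + 100 = 333;  528 + 333 = 861
100 + 18 = 118;  333 + 118 = 451;  861 + 451 = 1312
118 + 18 = 136;  451 + 136 = 587;  1312 + 587 = 1899
136 + 18 = 154;  587 + 154 = 741;  1899 + 741 = 2640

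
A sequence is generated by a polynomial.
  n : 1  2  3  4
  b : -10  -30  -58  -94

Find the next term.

-20  -28  -36
-8  -8
Constant second difference = -8, so extend:
-36 − 8 = -44;  -94 − 44 = -138

-138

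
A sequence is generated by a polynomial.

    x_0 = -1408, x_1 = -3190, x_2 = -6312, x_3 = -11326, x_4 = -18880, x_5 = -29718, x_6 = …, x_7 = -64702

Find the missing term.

-44680

Using the first 6 terms:
Δ: -1782  -3122  -5014  -7554  -10838
Δ²: -1340  -1892  -2540  -3284
Δ³: -552  -648  -744
Δ⁴: -96  -96
Constant fourth difference = -96.
Extend forward: -744 − 96 = -840;  -3284 − 840 = -4124;  -10838 − 4124 = -14962;  -29718 − 14962 = -44680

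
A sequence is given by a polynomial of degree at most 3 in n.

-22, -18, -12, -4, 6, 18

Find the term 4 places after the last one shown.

Δ: 4  6  8  10  12
Δ²: 2  2  2  2
Constant second difference = 2, so extend:
12 + 2 = 14;  18 + 14 = 32
14 + 2 = 16;  32 + 16 = 48
16 + 2 = 18;  48 + 18 = 66
18 + 2 = 20;  66 + 20 = 86

86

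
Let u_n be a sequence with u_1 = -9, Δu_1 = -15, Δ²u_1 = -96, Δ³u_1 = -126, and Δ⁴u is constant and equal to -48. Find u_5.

Build the table forward from the leading diagonal:
Δ⁴: -48, -48, -48, -48, -48
Δ³: -126, -174, -222, -270, -318
Δ²: -96, -222, -396, -618, -888
Δ: -15, -111, -333, -729, -1347
u: -9, -24, -135, -468, -1197

-1197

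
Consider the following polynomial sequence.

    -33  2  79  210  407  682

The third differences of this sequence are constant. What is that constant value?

12

D1: 35, 77, 131, 197, 275
D2: 42, 54, 66, 78
D3: 12, 12, 12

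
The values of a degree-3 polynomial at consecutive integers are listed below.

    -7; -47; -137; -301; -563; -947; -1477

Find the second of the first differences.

-90

Δ: -40, -90, -164, -262, -384, -530
Δ²: -50, -74, -98, -122, -146
Δ³: -24, -24, -24, -24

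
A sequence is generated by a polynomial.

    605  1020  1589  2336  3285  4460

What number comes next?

First differences: 415, 569, 747, 949, 1175
Second differences: 154, 178, 202, 226
Third differences: 24, 24, 24
The third differences are constant (24).
226 + 24 = 250;  1175 + 250 = 1425;  4460 + 1425 = 5885

5885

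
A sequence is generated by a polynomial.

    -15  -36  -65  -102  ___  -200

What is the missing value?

Using the first 4 terms:
Δ: -21, -29, -37
Δ²: -8, -8
Constant second difference = -8.
Extend forward: -37 − 8 = -45;  -102 − 45 = -147

-147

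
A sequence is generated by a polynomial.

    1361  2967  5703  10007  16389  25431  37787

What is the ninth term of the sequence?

75417

1606, 2736, 4304, 6382, 9042, 12356
1130, 1568, 2078, 2660, 3314
438, 510, 582, 654
72, 72, 72
The fourth differences are constant (72).
654 + 72 = 726;  3314 + 726 = 4040;  12356 + 4040 = 16396;  37787 + 16396 = 54183
726 + 72 = 798;  4040 + 798 = 4838;  16396 + 4838 = 21234;  54183 + 21234 = 75417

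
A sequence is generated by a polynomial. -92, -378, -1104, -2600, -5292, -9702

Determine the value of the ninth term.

D1: -286 , -726 , -1496 , -2692 , -4410
D2: -440 , -770 , -1196 , -1718
D3: -330 , -426 , -522
D4: -96 , -96
The fourth differences are constant (-96).
-522 − 96 = -618;  -1718 − 618 = -2336;  -4410 − 2336 = -6746;  -9702 − 6746 = -16448
-618 − 96 = -714;  -2336 − 714 = -3050;  -6746 − 3050 = -9796;  -16448 − 9796 = -26244
-714 − 96 = -810;  -3050 − 810 = -3860;  -9796 − 3860 = -13656;  -26244 − 13656 = -39900

-39900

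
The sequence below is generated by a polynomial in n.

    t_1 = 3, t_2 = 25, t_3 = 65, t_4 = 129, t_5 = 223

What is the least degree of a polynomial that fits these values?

D1: 22, 40, 64, 94
D2: 18, 24, 30
D3: 6, 6
The third differences are constant, so the polynomial has degree 3.

3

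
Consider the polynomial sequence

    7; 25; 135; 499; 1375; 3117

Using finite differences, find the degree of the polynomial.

Δ: 18, 110, 364, 876, 1742
Δ²: 92, 254, 512, 866
Δ³: 162, 258, 354
Δ⁴: 96, 96
The fourth differences are constant, so the polynomial has degree 4.

4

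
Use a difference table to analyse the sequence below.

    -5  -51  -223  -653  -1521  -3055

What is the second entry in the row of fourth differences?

D1: -46, -172, -430, -868, -1534
D2: -126, -258, -438, -666
D3: -132, -180, -228
D4: -48, -48

-48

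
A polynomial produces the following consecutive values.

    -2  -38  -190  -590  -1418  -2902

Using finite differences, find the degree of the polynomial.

4

First differences: -36, -152, -400, -828, -1484
Second differences: -116, -248, -428, -656
Third differences: -132, -180, -228
Fourth differences: -48, -48
The fourth differences are constant, so the polynomial has degree 4.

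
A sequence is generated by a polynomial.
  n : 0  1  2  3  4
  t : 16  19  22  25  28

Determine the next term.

Δ: 3, 3, 3, 3
The first differences are constant (3).
28 + 3 = 31

31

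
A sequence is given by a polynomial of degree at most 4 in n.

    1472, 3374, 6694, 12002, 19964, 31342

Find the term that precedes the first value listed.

514

Δ: 1902, 3320, 5308, 7962, 11378
Δ²: 1418, 1988, 2654, 3416
Δ³: 570, 666, 762
Δ⁴: 96, 96
The fourth differences are constant at 96.
Work back: 570 − 96 = 474;  1418 − 474 = 944;  1902 − 944 = 958;  1472 − 958 = 514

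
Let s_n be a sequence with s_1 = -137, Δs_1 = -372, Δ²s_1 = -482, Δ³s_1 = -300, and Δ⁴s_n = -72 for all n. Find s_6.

-10177

Build the table forward from the leading diagonal:
Δ⁴: -72  -72  -72  -72  -72  -72
Δ³: -300  -372  -444  -516  -588  -660
Δ²: -482  -782  -1154  -1598  -2114  -2702
Δ: -372  -854  -1636  -2790  -4388  -6502
s: -137  -509  -1363  -2999  -5789  -10177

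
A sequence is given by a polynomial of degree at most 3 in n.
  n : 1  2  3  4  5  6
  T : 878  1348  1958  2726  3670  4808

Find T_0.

530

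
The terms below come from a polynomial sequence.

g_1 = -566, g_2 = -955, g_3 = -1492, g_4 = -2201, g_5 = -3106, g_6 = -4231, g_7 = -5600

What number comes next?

-7237

First differences: -389, -537, -709, -905, -1125, -1369
Second differences: -148, -172, -196, -220, -244
Third differences: -24, -24, -24, -24
Third differences constant at -24.
-244 − 24 = -268;  -1369 − 268 = -1637;  -5600 − 1637 = -7237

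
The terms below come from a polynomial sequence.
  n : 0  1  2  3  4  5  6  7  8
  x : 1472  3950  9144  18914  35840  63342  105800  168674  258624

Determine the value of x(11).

778050

Δ: 2478  5194  9770  16926  27502  42458  62874  89950
Δ²: 2716  4576  7156  10576  14956  20416  27076
Δ³: 1860  2580  3420  4380  5460  6660
Δ⁴: 720  840  960  1080  1200
Δ⁵: 120  120  120  120
The fifth differences are constant (120).
1200 + 120 = 1320;  6660 + 1320 = 7980;  27076 + 7980 = 35056;  89950 + 35056 = 125006;  258624 + 125006 = 383630
1320 + 120 = 1440;  7980 + 1440 = 9420;  35056 + 9420 = 44476;  125006 + 44476 = 169482;  383630 + 169482 = 553112
1440 + 120 = 1560;  9420 + 1560 = 10980;  44476 + 10980 = 55456;  169482 + 55456 = 224938;  553112 + 224938 = 778050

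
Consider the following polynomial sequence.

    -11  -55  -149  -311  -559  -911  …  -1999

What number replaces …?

Using the first 6 terms:
D1: -44  -94  -162  -248  -352
D2: -50  -68  -86  -104
D3: -18  -18  -18
Constant third difference = -18.
Extend forward: -104 − 18 = -122;  -352 − 122 = -474;  -911 − 474 = -1385

-1385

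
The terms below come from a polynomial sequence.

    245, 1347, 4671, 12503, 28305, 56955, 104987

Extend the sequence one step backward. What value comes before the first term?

15

D1: 1102, 3324, 7832, 15802, 28650, 48032
D2: 2222, 4508, 7970, 12848, 19382
D3: 2286, 3462, 4878, 6534
D4: 1176, 1416, 1656
D5: 240, 240
The fifth differences are constant at 240.
Work back: 1176 − 240 = 936;  2286 − 936 = 1350;  2222 − 1350 = 872;  1102 − 872 = 230;  245 − 230 = 15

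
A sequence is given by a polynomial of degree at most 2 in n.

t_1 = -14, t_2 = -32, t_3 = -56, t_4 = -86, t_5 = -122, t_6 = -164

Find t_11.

-464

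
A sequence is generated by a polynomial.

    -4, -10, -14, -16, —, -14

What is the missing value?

-16

Using the first 4 terms:
Δ: -6  -4  -2
Δ²: 2  2
Constant second difference = 2.
Extend forward: -2 + 2 = 0;  -16 + 0 = -16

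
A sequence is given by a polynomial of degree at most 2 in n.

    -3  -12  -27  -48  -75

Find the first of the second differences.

-6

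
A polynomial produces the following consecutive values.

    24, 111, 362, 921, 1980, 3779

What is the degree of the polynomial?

First differences: 87, 251, 559, 1059, 1799
Second differences: 164, 308, 500, 740
Third differences: 144, 192, 240
Fourth differences: 48, 48
The fourth differences are constant, so the polynomial has degree 4.

4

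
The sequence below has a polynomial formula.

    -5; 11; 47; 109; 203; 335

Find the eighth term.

Δ: 16 , 36 , 62 , 94 , 132
Δ²: 20 , 26 , 32 , 38
Δ³: 6 , 6 , 6
The third differences are constant (6).
38 + 6 = 44;  132 + 44 = 176;  335 + 176 = 511
44 + 6 = 50;  176 + 50 = 226;  511 + 226 = 737

737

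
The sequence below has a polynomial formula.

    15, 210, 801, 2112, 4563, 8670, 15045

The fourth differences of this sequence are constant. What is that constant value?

96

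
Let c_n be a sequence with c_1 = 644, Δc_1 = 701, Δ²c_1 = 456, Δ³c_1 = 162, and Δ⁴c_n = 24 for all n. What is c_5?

6856

Build the table forward from the leading diagonal:
D4: 24, 24, 24, 24, 24
D3: 162, 186, 210, 234, 258
D2: 456, 618, 804, 1014, 1248
D1: 701, 1157, 1775, 2579, 3593
c: 644, 1345, 2502, 4277, 6856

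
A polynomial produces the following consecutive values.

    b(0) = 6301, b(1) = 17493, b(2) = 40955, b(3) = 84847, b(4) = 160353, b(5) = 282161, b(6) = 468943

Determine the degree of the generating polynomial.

D1: 11192, 23462, 43892, 75506, 121808, 186782
D2: 12270, 20430, 31614, 46302, 64974
D3: 8160, 11184, 14688, 18672
D4: 3024, 3504, 3984
D5: 480, 480
The fifth differences are constant, so the polynomial has degree 5.

5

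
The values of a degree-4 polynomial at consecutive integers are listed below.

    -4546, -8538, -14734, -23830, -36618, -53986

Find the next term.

-76918

-3992 , -6196 , -9096 , -12788 , -17368
-2204 , -2900 , -3692 , -4580
-696 , -792 , -888
-96 , -96
The fourth differences are constant (-96).
-888 − 96 = -984;  -4580 − 984 = -5564;  -17368 − 5564 = -22932;  -53986 − 22932 = -76918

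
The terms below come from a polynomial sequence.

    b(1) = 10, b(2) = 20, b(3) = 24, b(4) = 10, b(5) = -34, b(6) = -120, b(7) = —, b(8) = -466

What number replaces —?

-260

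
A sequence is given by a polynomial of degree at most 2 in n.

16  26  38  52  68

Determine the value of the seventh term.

10  12  14  16
2  2  2
Constant second difference = 2, so extend:
16 + 2 = 18;  68 + 18 = 86
18 + 2 = 20;  86 + 20 = 106

106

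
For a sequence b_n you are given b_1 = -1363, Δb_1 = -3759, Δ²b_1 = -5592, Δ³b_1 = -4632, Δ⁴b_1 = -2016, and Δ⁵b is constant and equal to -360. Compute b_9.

-608683

Build the table forward from the leading diagonal:
D5: -360  -360  -360  -360  -360  -360  -360  -360  -360
D4: -2016  -2376  -2736  -3096  -3456  -3816  -4176  -4536  -4896
D3: -4632  -6648  -9024  -11760  -14856  -18312  -22128  -26304  -30840
D2: -5592  -10224  -16872  -25896  -37656  -52512  -70824  -92952  -119256
D1: -3759  -9351  -19575  -36447  -62343  -99999  -152511  -223335  -316287
b: -1363  -5122  -14473  -34048  -70495  -132838  -232837  -385348  -608683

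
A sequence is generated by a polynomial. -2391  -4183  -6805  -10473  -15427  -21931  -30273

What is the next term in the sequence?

-40765

D1: -1792, -2622, -3668, -4954, -6504, -8342
D2: -830, -1046, -1286, -1550, -1838
D3: -216, -240, -264, -288
D4: -24, -24, -24
Constant fourth difference = -24, so extend:
-288 − 24 = -312;  -1838 − 312 = -2150;  -8342 − 2150 = -10492;  -30273 − 10492 = -40765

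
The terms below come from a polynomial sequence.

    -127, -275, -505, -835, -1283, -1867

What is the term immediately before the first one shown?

-43

First differences: -148  -230  -330  -448  -584
Second differences: -82  -100  -118  -136
Third differences: -18  -18  -18
The third differences are constant at -18.
Work back: -82 + 18 = -64;  -148 + 64 = -84;  -127 + 84 = -43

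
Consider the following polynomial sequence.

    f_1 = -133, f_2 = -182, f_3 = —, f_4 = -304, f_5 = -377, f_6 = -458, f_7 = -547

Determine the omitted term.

Using the last 4 terms:
D1: -73  -81  -89
D2: -8  -8
Constant second difference = -8.
Extend backward: -73 + 8 = -65;  -304 + 65 = -239

-239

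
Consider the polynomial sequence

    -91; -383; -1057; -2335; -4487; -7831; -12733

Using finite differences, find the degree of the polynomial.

-292, -674, -1278, -2152, -3344, -4902
-382, -604, -874, -1192, -1558
-222, -270, -318, -366
-48, -48, -48
The fourth differences are constant, so the polynomial has degree 4.

4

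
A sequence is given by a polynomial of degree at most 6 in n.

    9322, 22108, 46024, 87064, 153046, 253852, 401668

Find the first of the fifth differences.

240

D1: 12786, 23916, 41040, 65982, 100806, 147816
D2: 11130, 17124, 24942, 34824, 47010
D3: 5994, 7818, 9882, 12186
D4: 1824, 2064, 2304
D5: 240, 240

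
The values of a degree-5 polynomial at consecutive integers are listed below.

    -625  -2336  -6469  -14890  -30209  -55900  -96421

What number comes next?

-1711 , -4133 , -8421 , -15319 , -25691 , -40521
-2422 , -4288 , -6898 , -10372 , -14830
-1866 , -2610 , -3474 , -4458
-744 , -864 , -984
-120 , -120
Constant fifth difference = -120, so extend:
-984 − 120 = -1104;  -4458 − 1104 = -5562;  -14830 − 5562 = -20392;  -40521 − 20392 = -60913;  -96421 − 60913 = -157334

-157334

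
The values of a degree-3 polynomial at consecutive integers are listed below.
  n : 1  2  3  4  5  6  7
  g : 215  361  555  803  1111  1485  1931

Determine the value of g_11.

First differences: 146  194  248  308  374  446
Second differences: 48  54  60  66  72
Third differences: 6  6  6  6
Third differences constant at 6.
72 + 6 = 78;  446 + 78 = 524;  1931 + 524 = 2455
78 + 6 = 84;  524 + 84 = 608;  2455 + 608 = 3063
84 + 6 = 90;  608 + 90 = 698;  3063 + 698 = 3761
90 + 6 = 96;  698 + 96 = 794;  3761 + 794 = 4555

4555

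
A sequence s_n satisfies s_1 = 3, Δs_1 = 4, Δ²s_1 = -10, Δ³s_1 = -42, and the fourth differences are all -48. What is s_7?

Build the table forward from the leading diagonal:
Δ⁴: -48  -48  -48  -48  -48  -48  -48
Δ³: -42  -90  -138  -186  -234  -282  -330
Δ²: -10  -52  -142  -280  -466  -700  -982
Δ: 4  -6  -58  -200  -480  -946  -1646
s: 3  7  1  -57  -257  -737  -1683

-1683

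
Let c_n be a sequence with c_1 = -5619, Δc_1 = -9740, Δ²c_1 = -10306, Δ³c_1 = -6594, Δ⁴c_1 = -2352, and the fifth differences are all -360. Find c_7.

Build the table forward from the leading diagonal:
Δ⁵: -360  -360  -360  -360  -360  -360  -360
Δ⁴: -2352  -2712  -3072  -3432  -3792  -4152  -4512
Δ³: -6594  -8946  -11658  -14730  -18162  -21954  -26106
Δ²: -10306  -16900  -25846  -37504  -52234  -70396  -92350
Δ: -9740  -20046  -36946  -62792  -100296  -152530  -222926
c: -5619  -15359  -35405  -72351  -135143  -235439  -387969

-387969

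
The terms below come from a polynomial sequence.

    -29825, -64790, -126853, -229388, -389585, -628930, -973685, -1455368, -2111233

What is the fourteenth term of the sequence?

-9769178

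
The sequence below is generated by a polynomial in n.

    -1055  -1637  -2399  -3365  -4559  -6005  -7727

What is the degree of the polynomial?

-582, -762, -966, -1194, -1446, -1722
-180, -204, -228, -252, -276
-24, -24, -24, -24
The third differences are constant, so the polynomial has degree 3.

3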